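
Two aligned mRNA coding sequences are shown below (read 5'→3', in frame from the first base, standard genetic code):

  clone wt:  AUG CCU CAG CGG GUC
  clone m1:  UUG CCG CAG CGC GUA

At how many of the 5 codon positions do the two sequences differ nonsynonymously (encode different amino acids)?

1

Codon 1: AUG Met / UUG Leu — nonsynonymous.
Codon 2: CCU Pro / CCG Pro — synonymous.
Codon 3: CAG Gln / CAG Gln — identical.
Codon 4: CGG Arg / CGC Arg — synonymous.
Codon 5: GUC Val / GUA Val — synonymous.
Nonsynonymous differences: 1.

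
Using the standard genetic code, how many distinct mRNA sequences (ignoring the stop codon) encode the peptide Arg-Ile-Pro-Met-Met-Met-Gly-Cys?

576

Arg: 6 codons.
Ile: 3 codons.
Pro: 4 codons.
Met: 1 codon.
Met: 1 codon.
Met: 1 codon.
Gly: 4 codons.
Cys: 2 codons.
6 × 3 × 4 × 1 × 1 × 1 × 4 × 2 = 576.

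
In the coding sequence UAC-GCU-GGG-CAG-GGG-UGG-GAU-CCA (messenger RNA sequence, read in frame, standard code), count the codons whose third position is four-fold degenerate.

4

Codon 1 UAC (Tyr): third position 2-fold.
Codon 2 GCU (Ala): third position 4-fold.
Codon 3 GGG (Gly): third position 4-fold.
Codon 4 CAG (Gln): third position 2-fold.
Codon 5 GGG (Gly): third position 4-fold.
Codon 6 UGG (Trp): third position 1-fold.
Codon 7 GAU (Asp): third position 2-fold.
Codon 8 CCA (Pro): third position 4-fold.
Four-fold degenerate third positions: 4.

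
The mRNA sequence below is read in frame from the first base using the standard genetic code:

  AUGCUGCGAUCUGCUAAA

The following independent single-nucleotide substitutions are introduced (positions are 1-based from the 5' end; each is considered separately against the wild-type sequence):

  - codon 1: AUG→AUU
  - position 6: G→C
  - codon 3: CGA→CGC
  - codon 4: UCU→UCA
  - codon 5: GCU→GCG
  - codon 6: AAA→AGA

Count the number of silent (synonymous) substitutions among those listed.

4

Codon 1: AUG (Met) → AUU (Ile) — missense.
Codon 2: CUG (Leu) → CUC (Leu) — synonymous.
Codon 3: CGA (Arg) → CGC (Arg) — synonymous.
Codon 4: UCU (Ser) → UCA (Ser) — synonymous.
Codon 5: GCU (Ala) → GCG (Ala) — synonymous.
Codon 6: AAA (Lys) → AGA (Arg) — missense.
Synonymous: 4 of 6.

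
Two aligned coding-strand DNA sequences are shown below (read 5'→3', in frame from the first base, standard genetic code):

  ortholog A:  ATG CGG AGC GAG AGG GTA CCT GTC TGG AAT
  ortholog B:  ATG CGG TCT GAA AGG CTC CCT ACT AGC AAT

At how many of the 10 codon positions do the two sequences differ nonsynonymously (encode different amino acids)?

3

Codon 1: ATG Met / ATG Met — identical.
Codon 2: CGG Arg / CGG Arg — identical.
Codon 3: AGC Ser / TCT Ser — synonymous.
Codon 4: GAG Glu / GAA Glu — synonymous.
Codon 5: AGG Arg / AGG Arg — identical.
Codon 6: GTA Val / CTC Leu — nonsynonymous.
Codon 7: CCT Pro / CCT Pro — identical.
Codon 8: GTC Val / ACT Thr — nonsynonymous.
Codon 9: TGG Trp / AGC Ser — nonsynonymous.
Codon 10: AAT Asn / AAT Asn — identical.
Nonsynonymous differences: 3.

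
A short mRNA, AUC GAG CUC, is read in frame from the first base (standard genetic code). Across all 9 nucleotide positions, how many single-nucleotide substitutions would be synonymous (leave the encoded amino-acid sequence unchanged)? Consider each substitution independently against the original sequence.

Codon 1 (AUC, Ile): 2 synonymous substitutions.
Codon 2 (GAG, Glu): 1 synonymous substitution.
Codon 3 (CUC, Leu): 3 synonymous substitutions.
Total: 2 + 1 + 3 = 6.

6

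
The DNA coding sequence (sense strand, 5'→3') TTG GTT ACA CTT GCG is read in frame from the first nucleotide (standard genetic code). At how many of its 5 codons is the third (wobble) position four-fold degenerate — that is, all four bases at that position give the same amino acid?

4

Codon 1 TTG (Leu): third position 2-fold.
Codon 2 GTT (Val): third position 4-fold.
Codon 3 ACA (Thr): third position 4-fold.
Codon 4 CTT (Leu): third position 4-fold.
Codon 5 GCG (Ala): third position 4-fold.
Four-fold degenerate third positions: 4.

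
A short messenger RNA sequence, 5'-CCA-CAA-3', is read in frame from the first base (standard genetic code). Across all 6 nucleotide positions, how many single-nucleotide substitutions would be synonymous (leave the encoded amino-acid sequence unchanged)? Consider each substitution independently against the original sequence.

4

Codon 1 (CCA, Pro): 3 synonymous substitutions.
Codon 2 (CAA, Gln): 1 synonymous substitution.
Total: 3 + 1 = 4.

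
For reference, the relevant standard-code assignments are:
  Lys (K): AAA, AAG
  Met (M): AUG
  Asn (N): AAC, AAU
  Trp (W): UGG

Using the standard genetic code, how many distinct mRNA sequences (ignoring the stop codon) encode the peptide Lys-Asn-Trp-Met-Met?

Lys: 2 codons.
Asn: 2 codons.
Trp: 1 codon.
Met: 1 codon.
Met: 1 codon.
2 × 2 × 1 × 1 × 1 = 4.

4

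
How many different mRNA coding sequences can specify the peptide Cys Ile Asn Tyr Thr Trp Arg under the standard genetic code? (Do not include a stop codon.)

Cys: 2 codons.
Ile: 3 codons.
Asn: 2 codons.
Tyr: 2 codons.
Thr: 4 codons.
Trp: 1 codon.
Arg: 6 codons.
2 × 3 × 2 × 2 × 4 × 1 × 6 = 576.

576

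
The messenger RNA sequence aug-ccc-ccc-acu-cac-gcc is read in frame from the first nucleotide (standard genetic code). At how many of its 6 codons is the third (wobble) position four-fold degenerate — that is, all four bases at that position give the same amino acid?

Codon 1 AUG (Met): third position 1-fold.
Codon 2 CCC (Pro): third position 4-fold.
Codon 3 CCC (Pro): third position 4-fold.
Codon 4 ACU (Thr): third position 4-fold.
Codon 5 CAC (His): third position 2-fold.
Codon 6 GCC (Ala): third position 4-fold.
Four-fold degenerate third positions: 4.

4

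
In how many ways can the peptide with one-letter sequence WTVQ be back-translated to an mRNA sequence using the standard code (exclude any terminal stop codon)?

Trp: 1 codon.
Thr: 4 codons.
Val: 4 codons.
Gln: 2 codons.
1 × 4 × 4 × 2 = 32.

32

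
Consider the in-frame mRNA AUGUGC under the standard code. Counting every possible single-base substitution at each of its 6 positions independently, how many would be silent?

Codon 1 (AUG, Met): 0 synonymous substitutions.
Codon 2 (UGC, Cys): 1 synonymous substitution.
Total: 0 + 1 = 1.

1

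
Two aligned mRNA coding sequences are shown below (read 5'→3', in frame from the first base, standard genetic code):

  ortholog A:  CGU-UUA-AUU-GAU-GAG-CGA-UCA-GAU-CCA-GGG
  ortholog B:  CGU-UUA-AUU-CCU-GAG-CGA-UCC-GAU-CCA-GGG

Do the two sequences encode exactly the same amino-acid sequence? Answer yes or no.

no

Codon 1: CGU Arg / CGU Arg — identical.
Codon 2: UUA Leu / UUA Leu — identical.
Codon 3: AUU Ile / AUU Ile — identical.
Codon 4: GAU Asp / CCU Pro — nonsynonymous.
Codon 5: GAG Glu / GAG Glu — identical.
Codon 6: CGA Arg / CGA Arg — identical.
Codon 7: UCA Ser / UCC Ser — synonymous.
Codon 8: GAU Asp / GAU Asp — identical.
Codon 9: CCA Pro / CCA Pro — identical.
Codon 10: GGG Gly / GGG Gly — identical.
Nonsynonymous differences: 1 → different protein.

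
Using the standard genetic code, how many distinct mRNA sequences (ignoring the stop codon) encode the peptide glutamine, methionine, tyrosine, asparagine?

Gln: 2 codons.
Met: 1 codon.
Tyr: 2 codons.
Asn: 2 codons.
2 × 1 × 2 × 2 = 8.

8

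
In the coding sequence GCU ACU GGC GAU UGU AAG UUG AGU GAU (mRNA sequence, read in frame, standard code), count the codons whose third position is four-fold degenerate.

3

Codon 1 GCU (Ala): third position 4-fold.
Codon 2 ACU (Thr): third position 4-fold.
Codon 3 GGC (Gly): third position 4-fold.
Codon 4 GAU (Asp): third position 2-fold.
Codon 5 UGU (Cys): third position 2-fold.
Codon 6 AAG (Lys): third position 2-fold.
Codon 7 UUG (Leu): third position 2-fold.
Codon 8 AGU (Ser): third position 2-fold.
Codon 9 GAU (Asp): third position 2-fold.
Four-fold degenerate third positions: 3.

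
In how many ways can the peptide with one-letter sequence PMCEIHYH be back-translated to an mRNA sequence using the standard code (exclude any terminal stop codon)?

Pro: 4 codons.
Met: 1 codon.
Cys: 2 codons.
Glu: 2 codons.
Ile: 3 codons.
His: 2 codons.
Tyr: 2 codons.
His: 2 codons.
4 × 1 × 2 × 2 × 3 × 2 × 2 × 2 = 384.

384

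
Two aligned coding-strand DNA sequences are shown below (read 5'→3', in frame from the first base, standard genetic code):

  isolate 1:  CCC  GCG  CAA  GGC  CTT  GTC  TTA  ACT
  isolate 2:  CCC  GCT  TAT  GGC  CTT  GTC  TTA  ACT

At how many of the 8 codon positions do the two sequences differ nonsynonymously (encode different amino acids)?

1

Codon 1: CCC Pro / CCC Pro — identical.
Codon 2: GCG Ala / GCT Ala — synonymous.
Codon 3: CAA Gln / TAT Tyr — nonsynonymous.
Codon 4: GGC Gly / GGC Gly — identical.
Codon 5: CTT Leu / CTT Leu — identical.
Codon 6: GTC Val / GTC Val — identical.
Codon 7: TTA Leu / TTA Leu — identical.
Codon 8: ACT Thr / ACT Thr — identical.
Nonsynonymous differences: 1.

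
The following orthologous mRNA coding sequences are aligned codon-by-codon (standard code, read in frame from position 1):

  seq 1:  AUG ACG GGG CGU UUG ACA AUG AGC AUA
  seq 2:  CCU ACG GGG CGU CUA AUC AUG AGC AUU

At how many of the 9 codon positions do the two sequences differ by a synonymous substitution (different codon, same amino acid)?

2

Codon 1: AUG Met / CCU Pro — nonsynonymous.
Codon 2: ACG Thr / ACG Thr — identical.
Codon 3: GGG Gly / GGG Gly — identical.
Codon 4: CGU Arg / CGU Arg — identical.
Codon 5: UUG Leu / CUA Leu — synonymous.
Codon 6: ACA Thr / AUC Ile — nonsynonymous.
Codon 7: AUG Met / AUG Met — identical.
Codon 8: AGC Ser / AGC Ser — identical.
Codon 9: AUA Ile / AUU Ile — synonymous.
Synonymous differences: 2.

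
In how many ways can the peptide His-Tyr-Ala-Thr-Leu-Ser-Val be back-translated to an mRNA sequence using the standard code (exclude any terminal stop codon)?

9216

His: 2 codons.
Tyr: 2 codons.
Ala: 4 codons.
Thr: 4 codons.
Leu: 6 codons.
Ser: 6 codons.
Val: 4 codons.
2 × 2 × 4 × 4 × 6 × 6 × 4 = 9216.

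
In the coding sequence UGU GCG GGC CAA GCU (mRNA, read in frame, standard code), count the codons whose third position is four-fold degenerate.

3

Codon 1 UGU (Cys): third position 2-fold.
Codon 2 GCG (Ala): third position 4-fold.
Codon 3 GGC (Gly): third position 4-fold.
Codon 4 CAA (Gln): third position 2-fold.
Codon 5 GCU (Ala): third position 4-fold.
Four-fold degenerate third positions: 3.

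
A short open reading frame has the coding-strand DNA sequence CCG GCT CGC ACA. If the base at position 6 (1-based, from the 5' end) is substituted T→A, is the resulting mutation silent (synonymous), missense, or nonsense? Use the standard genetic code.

silent

Position 6 falls in codon 2: GCT → Ala.
After the substitution the codon is GCA → Ala.
Both encode Ala, so the change is synonymous.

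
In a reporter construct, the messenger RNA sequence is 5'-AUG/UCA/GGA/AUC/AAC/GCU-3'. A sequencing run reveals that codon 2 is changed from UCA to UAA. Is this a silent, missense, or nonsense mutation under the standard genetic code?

Position 5 falls in codon 2: UCA → Ser.
After the substitution the codon is UAA → Stop.
The new codon is a stop codon, so this is a nonsense mutation.

nonsense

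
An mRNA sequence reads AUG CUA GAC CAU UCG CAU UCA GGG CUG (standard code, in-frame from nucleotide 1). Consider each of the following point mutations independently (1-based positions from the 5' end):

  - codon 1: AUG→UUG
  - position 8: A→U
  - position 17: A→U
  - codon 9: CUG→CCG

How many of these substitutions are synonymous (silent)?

Codon 1: AUG (Met) → UUG (Leu) — missense.
Codon 3: GAC (Asp) → GUC (Val) — missense.
Codon 6: CAU (His) → CUU (Leu) — missense.
Codon 9: CUG (Leu) → CCG (Pro) — missense.
Synonymous: 0 of 4.

0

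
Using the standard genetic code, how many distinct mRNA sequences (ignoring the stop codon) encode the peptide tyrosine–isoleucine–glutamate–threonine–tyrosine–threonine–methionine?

Tyr: 2 codons.
Ile: 3 codons.
Glu: 2 codons.
Thr: 4 codons.
Tyr: 2 codons.
Thr: 4 codons.
Met: 1 codon.
2 × 3 × 2 × 4 × 2 × 4 × 1 = 384.

384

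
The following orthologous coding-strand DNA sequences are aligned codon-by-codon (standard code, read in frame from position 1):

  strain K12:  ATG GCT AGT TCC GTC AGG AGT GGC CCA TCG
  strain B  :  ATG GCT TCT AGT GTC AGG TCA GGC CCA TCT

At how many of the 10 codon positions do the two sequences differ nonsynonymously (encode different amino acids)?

0

Codon 1: ATG Met / ATG Met — identical.
Codon 2: GCT Ala / GCT Ala — identical.
Codon 3: AGT Ser / TCT Ser — synonymous.
Codon 4: TCC Ser / AGT Ser — synonymous.
Codon 5: GTC Val / GTC Val — identical.
Codon 6: AGG Arg / AGG Arg — identical.
Codon 7: AGT Ser / TCA Ser — synonymous.
Codon 8: GGC Gly / GGC Gly — identical.
Codon 9: CCA Pro / CCA Pro — identical.
Codon 10: TCG Ser / TCT Ser — synonymous.
Nonsynonymous differences: 0.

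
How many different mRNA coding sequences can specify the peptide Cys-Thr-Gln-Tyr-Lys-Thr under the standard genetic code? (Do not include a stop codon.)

Cys: 2 codons.
Thr: 4 codons.
Gln: 2 codons.
Tyr: 2 codons.
Lys: 2 codons.
Thr: 4 codons.
2 × 4 × 2 × 2 × 2 × 4 = 256.

256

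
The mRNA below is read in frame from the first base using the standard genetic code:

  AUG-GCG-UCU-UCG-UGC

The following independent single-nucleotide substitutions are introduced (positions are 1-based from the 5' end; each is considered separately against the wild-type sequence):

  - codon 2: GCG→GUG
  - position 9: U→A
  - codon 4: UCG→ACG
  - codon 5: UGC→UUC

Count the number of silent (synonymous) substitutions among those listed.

1

Codon 2: GCG (Ala) → GUG (Val) — missense.
Codon 3: UCU (Ser) → UCA (Ser) — synonymous.
Codon 4: UCG (Ser) → ACG (Thr) — missense.
Codon 5: UGC (Cys) → UUC (Phe) — missense.
Synonymous: 1 of 4.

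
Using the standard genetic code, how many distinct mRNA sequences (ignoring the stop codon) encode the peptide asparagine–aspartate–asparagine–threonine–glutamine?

64

Asn: 2 codons.
Asp: 2 codons.
Asn: 2 codons.
Thr: 4 codons.
Gln: 2 codons.
2 × 2 × 2 × 4 × 2 = 64.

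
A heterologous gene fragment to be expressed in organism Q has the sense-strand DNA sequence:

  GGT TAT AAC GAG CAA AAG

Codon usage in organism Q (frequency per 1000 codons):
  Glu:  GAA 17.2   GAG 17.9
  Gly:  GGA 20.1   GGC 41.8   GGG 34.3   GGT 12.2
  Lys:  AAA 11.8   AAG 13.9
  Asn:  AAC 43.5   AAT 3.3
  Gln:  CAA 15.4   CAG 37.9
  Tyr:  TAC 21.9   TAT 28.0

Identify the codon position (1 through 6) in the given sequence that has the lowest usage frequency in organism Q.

1

Codon 1 GGT (Gly): 12.2 per 1000.
Codon 2 TAT (Tyr): 28.0 per 1000.
Codon 3 AAC (Asn): 43.5 per 1000.
Codon 4 GAG (Glu): 17.9 per 1000.
Codon 5 CAA (Gln): 15.4 per 1000.
Codon 6 AAG (Lys): 13.9 per 1000.
Lowest frequency is 12.2 at codon 1.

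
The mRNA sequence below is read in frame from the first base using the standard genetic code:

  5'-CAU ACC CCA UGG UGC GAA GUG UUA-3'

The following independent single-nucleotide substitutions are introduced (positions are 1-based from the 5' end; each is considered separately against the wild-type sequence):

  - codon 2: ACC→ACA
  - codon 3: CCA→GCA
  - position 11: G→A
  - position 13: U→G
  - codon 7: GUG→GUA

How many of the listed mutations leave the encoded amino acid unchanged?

2

Codon 2: ACC (Thr) → ACA (Thr) — synonymous.
Codon 3: CCA (Pro) → GCA (Ala) — missense.
Codon 4: UGG (Trp) → UAG (Stop) — nonsense.
Codon 5: UGC (Cys) → GGC (Gly) — missense.
Codon 7: GUG (Val) → GUA (Val) — synonymous.
Synonymous: 2 of 5.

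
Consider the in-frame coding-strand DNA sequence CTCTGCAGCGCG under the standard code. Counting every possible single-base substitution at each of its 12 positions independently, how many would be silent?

Codon 1 (CTC, Leu): 3 synonymous substitutions.
Codon 2 (TGC, Cys): 1 synonymous substitution.
Codon 3 (AGC, Ser): 1 synonymous substitution.
Codon 4 (GCG, Ala): 3 synonymous substitutions.
Total: 3 + 1 + 1 + 3 = 8.

8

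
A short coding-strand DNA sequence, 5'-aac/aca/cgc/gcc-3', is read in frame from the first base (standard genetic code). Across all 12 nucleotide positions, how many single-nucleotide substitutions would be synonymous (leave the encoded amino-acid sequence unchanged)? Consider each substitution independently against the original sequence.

Codon 1 (AAC, Asn): 1 synonymous substitution.
Codon 2 (ACA, Thr): 3 synonymous substitutions.
Codon 3 (CGC, Arg): 3 synonymous substitutions.
Codon 4 (GCC, Ala): 3 synonymous substitutions.
Total: 1 + 3 + 3 + 3 = 10.

10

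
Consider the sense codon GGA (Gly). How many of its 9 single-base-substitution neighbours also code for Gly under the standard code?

3

Position 1: none → 0 synonymous.
Position 2: none → 0 synonymous.
Position 3: GGU, GGC, GGG → 3 synonymous.
Total: 0 + 0 + 3 = 3.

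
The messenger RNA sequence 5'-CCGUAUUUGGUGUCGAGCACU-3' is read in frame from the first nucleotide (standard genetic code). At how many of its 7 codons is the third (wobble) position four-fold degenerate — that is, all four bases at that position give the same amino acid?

Codon 1 CCG (Pro): third position 4-fold.
Codon 2 UAU (Tyr): third position 2-fold.
Codon 3 UUG (Leu): third position 2-fold.
Codon 4 GUG (Val): third position 4-fold.
Codon 5 UCG (Ser): third position 4-fold.
Codon 6 AGC (Ser): third position 2-fold.
Codon 7 ACU (Thr): third position 4-fold.
Four-fold degenerate third positions: 4.

4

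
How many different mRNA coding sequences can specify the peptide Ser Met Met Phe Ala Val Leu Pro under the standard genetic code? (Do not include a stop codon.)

4608

Ser: 6 codons.
Met: 1 codon.
Met: 1 codon.
Phe: 2 codons.
Ala: 4 codons.
Val: 4 codons.
Leu: 6 codons.
Pro: 4 codons.
6 × 1 × 1 × 2 × 4 × 4 × 6 × 4 = 4608.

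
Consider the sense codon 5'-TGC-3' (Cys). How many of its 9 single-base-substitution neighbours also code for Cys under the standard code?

1

Position 1: none → 0 synonymous.
Position 2: none → 0 synonymous.
Position 3: TGT → 1 synonymous.
Total: 0 + 0 + 1 = 1.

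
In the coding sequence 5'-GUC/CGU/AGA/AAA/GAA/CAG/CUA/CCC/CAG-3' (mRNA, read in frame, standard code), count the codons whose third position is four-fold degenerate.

4

Codon 1 GUC (Val): third position 4-fold.
Codon 2 CGU (Arg): third position 4-fold.
Codon 3 AGA (Arg): third position 2-fold.
Codon 4 AAA (Lys): third position 2-fold.
Codon 5 GAA (Glu): third position 2-fold.
Codon 6 CAG (Gln): third position 2-fold.
Codon 7 CUA (Leu): third position 4-fold.
Codon 8 CCC (Pro): third position 4-fold.
Codon 9 CAG (Gln): third position 2-fold.
Four-fold degenerate third positions: 4.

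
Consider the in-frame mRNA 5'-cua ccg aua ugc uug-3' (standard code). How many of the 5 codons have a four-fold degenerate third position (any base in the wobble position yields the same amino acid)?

Codon 1 CUA (Leu): third position 4-fold.
Codon 2 CCG (Pro): third position 4-fold.
Codon 3 AUA (Ile): third position 3-fold.
Codon 4 UGC (Cys): third position 2-fold.
Codon 5 UUG (Leu): third position 2-fold.
Four-fold degenerate third positions: 2.

2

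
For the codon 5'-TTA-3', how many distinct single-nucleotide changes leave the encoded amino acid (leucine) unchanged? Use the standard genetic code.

Position 1: CTA → 1 synonymous.
Position 2: none → 0 synonymous.
Position 3: TTG → 1 synonymous.
Total: 1 + 0 + 1 = 2.

2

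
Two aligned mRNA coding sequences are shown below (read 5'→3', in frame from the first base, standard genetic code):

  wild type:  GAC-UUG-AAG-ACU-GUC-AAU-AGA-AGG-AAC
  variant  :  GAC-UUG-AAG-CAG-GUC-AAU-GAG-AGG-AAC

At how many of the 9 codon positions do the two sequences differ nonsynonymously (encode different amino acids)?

2

Codon 1: GAC Asp / GAC Asp — identical.
Codon 2: UUG Leu / UUG Leu — identical.
Codon 3: AAG Lys / AAG Lys — identical.
Codon 4: ACU Thr / CAG Gln — nonsynonymous.
Codon 5: GUC Val / GUC Val — identical.
Codon 6: AAU Asn / AAU Asn — identical.
Codon 7: AGA Arg / GAG Glu — nonsynonymous.
Codon 8: AGG Arg / AGG Arg — identical.
Codon 9: AAC Asn / AAC Asn — identical.
Nonsynonymous differences: 2.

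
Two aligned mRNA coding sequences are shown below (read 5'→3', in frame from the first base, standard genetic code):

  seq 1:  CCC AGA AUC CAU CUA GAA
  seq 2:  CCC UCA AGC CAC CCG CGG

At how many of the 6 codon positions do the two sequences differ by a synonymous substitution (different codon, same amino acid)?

Codon 1: CCC Pro / CCC Pro — identical.
Codon 2: AGA Arg / UCA Ser — nonsynonymous.
Codon 3: AUC Ile / AGC Ser — nonsynonymous.
Codon 4: CAU His / CAC His — synonymous.
Codon 5: CUA Leu / CCG Pro — nonsynonymous.
Codon 6: GAA Glu / CGG Arg — nonsynonymous.
Synonymous differences: 1.

1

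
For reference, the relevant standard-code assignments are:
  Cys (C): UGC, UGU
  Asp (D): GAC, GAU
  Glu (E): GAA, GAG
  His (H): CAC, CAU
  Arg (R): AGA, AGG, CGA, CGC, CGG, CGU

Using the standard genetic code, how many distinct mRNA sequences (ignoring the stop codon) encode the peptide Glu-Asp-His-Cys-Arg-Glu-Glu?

Glu: 2 codons.
Asp: 2 codons.
His: 2 codons.
Cys: 2 codons.
Arg: 6 codons.
Glu: 2 codons.
Glu: 2 codons.
2 × 2 × 2 × 2 × 6 × 2 × 2 = 384.

384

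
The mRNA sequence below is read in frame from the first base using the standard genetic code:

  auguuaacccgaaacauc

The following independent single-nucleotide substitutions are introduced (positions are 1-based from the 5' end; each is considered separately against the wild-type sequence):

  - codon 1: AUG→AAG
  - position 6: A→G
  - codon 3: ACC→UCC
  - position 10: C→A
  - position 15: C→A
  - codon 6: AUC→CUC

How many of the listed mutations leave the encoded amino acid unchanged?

Codon 1: AUG (Met) → AAG (Lys) — missense.
Codon 2: UUA (Leu) → UUG (Leu) — synonymous.
Codon 3: ACC (Thr) → UCC (Ser) — missense.
Codon 4: CGA (Arg) → AGA (Arg) — synonymous.
Codon 5: AAC (Asn) → AAA (Lys) — missense.
Codon 6: AUC (Ile) → CUC (Leu) — missense.
Synonymous: 2 of 6.

2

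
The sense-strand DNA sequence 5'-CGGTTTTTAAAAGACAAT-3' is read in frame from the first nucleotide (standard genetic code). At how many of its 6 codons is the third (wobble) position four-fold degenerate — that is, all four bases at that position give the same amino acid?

Codon 1 CGG (Arg): third position 4-fold.
Codon 2 TTT (Phe): third position 2-fold.
Codon 3 TTA (Leu): third position 2-fold.
Codon 4 AAA (Lys): third position 2-fold.
Codon 5 GAC (Asp): third position 2-fold.
Codon 6 AAT (Asn): third position 2-fold.
Four-fold degenerate third positions: 1.

1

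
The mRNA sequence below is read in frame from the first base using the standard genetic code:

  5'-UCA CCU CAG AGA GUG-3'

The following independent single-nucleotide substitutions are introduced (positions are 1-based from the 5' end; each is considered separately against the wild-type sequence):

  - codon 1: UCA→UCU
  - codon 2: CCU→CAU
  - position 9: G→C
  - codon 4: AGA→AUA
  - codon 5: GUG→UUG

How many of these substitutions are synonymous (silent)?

1

Codon 1: UCA (Ser) → UCU (Ser) — synonymous.
Codon 2: CCU (Pro) → CAU (His) — missense.
Codon 3: CAG (Gln) → CAC (His) — missense.
Codon 4: AGA (Arg) → AUA (Ile) — missense.
Codon 5: GUG (Val) → UUG (Leu) — missense.
Synonymous: 1 of 5.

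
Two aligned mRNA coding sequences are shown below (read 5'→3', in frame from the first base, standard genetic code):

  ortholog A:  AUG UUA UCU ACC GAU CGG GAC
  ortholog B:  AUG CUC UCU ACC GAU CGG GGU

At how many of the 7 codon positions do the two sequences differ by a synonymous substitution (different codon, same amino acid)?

Codon 1: AUG Met / AUG Met — identical.
Codon 2: UUA Leu / CUC Leu — synonymous.
Codon 3: UCU Ser / UCU Ser — identical.
Codon 4: ACC Thr / ACC Thr — identical.
Codon 5: GAU Asp / GAU Asp — identical.
Codon 6: CGG Arg / CGG Arg — identical.
Codon 7: GAC Asp / GGU Gly — nonsynonymous.
Synonymous differences: 1.

1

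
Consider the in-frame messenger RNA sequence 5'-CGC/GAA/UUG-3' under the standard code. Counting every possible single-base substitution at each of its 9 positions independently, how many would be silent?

Codon 1 (CGC, Arg): 3 synonymous substitutions.
Codon 2 (GAA, Glu): 1 synonymous substitution.
Codon 3 (UUG, Leu): 2 synonymous substitutions.
Total: 3 + 1 + 2 = 6.

6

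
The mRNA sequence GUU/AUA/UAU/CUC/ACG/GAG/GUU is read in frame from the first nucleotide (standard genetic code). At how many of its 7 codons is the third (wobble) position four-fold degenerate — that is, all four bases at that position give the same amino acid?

Codon 1 GUU (Val): third position 4-fold.
Codon 2 AUA (Ile): third position 3-fold.
Codon 3 UAU (Tyr): third position 2-fold.
Codon 4 CUC (Leu): third position 4-fold.
Codon 5 ACG (Thr): third position 4-fold.
Codon 6 GAG (Glu): third position 2-fold.
Codon 7 GUU (Val): third position 4-fold.
Four-fold degenerate third positions: 4.

4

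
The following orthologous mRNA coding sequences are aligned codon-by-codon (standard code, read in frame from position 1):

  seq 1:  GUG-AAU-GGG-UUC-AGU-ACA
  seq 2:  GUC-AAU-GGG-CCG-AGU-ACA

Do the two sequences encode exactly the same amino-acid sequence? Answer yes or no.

Codon 1: GUG Val / GUC Val — synonymous.
Codon 2: AAU Asn / AAU Asn — identical.
Codon 3: GGG Gly / GGG Gly — identical.
Codon 4: UUC Phe / CCG Pro — nonsynonymous.
Codon 5: AGU Ser / AGU Ser — identical.
Codon 6: ACA Thr / ACA Thr — identical.
Nonsynonymous differences: 1 → different protein.

no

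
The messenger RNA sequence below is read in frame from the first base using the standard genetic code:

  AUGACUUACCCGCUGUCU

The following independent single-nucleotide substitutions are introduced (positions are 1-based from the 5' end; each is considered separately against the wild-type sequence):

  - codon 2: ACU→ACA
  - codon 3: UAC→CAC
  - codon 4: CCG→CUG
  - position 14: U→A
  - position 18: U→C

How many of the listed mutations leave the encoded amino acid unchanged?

Codon 2: ACU (Thr) → ACA (Thr) — synonymous.
Codon 3: UAC (Tyr) → CAC (His) — missense.
Codon 4: CCG (Pro) → CUG (Leu) — missense.
Codon 5: CUG (Leu) → CAG (Gln) — missense.
Codon 6: UCU (Ser) → UCC (Ser) — synonymous.
Synonymous: 2 of 5.

2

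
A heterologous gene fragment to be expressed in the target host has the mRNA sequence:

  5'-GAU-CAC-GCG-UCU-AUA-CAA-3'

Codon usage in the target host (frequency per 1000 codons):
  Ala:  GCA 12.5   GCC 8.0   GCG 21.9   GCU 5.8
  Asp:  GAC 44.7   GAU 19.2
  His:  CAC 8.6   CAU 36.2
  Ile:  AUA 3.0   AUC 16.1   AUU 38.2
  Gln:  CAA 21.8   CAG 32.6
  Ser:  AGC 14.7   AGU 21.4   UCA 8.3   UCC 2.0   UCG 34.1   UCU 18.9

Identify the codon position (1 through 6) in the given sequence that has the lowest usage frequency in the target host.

5

Codon 1 GAU (Asp): 19.2 per 1000.
Codon 2 CAC (His): 8.6 per 1000.
Codon 3 GCG (Ala): 21.9 per 1000.
Codon 4 UCU (Ser): 18.9 per 1000.
Codon 5 AUA (Ile): 3.0 per 1000.
Codon 6 CAA (Gln): 21.8 per 1000.
Lowest frequency is 3.0 at codon 5.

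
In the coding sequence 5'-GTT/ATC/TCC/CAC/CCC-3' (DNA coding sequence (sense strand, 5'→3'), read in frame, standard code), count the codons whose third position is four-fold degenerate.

Codon 1 GTT (Val): third position 4-fold.
Codon 2 ATC (Ile): third position 3-fold.
Codon 3 TCC (Ser): third position 4-fold.
Codon 4 CAC (His): third position 2-fold.
Codon 5 CCC (Pro): third position 4-fold.
Four-fold degenerate third positions: 3.

3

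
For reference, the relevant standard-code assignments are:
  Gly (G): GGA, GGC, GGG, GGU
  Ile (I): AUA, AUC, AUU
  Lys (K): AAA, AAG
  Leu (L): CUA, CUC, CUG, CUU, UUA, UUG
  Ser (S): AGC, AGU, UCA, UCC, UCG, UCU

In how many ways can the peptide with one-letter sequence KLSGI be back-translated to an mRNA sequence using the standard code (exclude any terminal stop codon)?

Lys: 2 codons.
Leu: 6 codons.
Ser: 6 codons.
Gly: 4 codons.
Ile: 3 codons.
2 × 6 × 6 × 4 × 3 = 864.

864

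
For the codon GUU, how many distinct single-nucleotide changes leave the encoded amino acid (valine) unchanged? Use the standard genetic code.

3

Position 1: none → 0 synonymous.
Position 2: none → 0 synonymous.
Position 3: GUC, GUA, GUG → 3 synonymous.
Total: 0 + 0 + 3 = 3.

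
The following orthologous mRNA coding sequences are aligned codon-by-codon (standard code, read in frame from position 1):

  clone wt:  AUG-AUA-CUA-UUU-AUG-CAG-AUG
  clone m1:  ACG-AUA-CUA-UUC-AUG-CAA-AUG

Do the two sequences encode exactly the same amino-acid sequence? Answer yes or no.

Codon 1: AUG Met / ACG Thr — nonsynonymous.
Codon 2: AUA Ile / AUA Ile — identical.
Codon 3: CUA Leu / CUA Leu — identical.
Codon 4: UUU Phe / UUC Phe — synonymous.
Codon 5: AUG Met / AUG Met — identical.
Codon 6: CAG Gln / CAA Gln — synonymous.
Codon 7: AUG Met / AUG Met — identical.
Nonsynonymous differences: 1 → different protein.

no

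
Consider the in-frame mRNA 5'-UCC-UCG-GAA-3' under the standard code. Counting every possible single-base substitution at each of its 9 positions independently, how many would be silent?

Codon 1 (UCC, Ser): 3 synonymous substitutions.
Codon 2 (UCG, Ser): 3 synonymous substitutions.
Codon 3 (GAA, Glu): 1 synonymous substitution.
Total: 3 + 3 + 1 = 7.

7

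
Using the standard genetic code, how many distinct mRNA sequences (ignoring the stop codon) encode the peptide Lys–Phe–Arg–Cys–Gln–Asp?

192

Lys: 2 codons.
Phe: 2 codons.
Arg: 6 codons.
Cys: 2 codons.
Gln: 2 codons.
Asp: 2 codons.
2 × 2 × 6 × 2 × 2 × 2 = 192.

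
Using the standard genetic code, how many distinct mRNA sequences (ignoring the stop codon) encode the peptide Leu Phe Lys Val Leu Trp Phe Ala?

Leu: 6 codons.
Phe: 2 codons.
Lys: 2 codons.
Val: 4 codons.
Leu: 6 codons.
Trp: 1 codon.
Phe: 2 codons.
Ala: 4 codons.
6 × 2 × 2 × 4 × 6 × 1 × 2 × 4 = 4608.

4608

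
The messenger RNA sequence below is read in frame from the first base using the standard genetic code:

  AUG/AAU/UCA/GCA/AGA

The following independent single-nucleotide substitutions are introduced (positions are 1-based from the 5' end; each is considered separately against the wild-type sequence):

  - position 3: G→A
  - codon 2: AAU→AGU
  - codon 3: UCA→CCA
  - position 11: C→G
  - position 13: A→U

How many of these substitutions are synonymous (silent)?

Codon 1: AUG (Met) → AUA (Ile) — missense.
Codon 2: AAU (Asn) → AGU (Ser) — missense.
Codon 3: UCA (Ser) → CCA (Pro) — missense.
Codon 4: GCA (Ala) → GGA (Gly) — missense.
Codon 5: AGA (Arg) → UGA (Stop) — nonsense.
Synonymous: 0 of 5.

0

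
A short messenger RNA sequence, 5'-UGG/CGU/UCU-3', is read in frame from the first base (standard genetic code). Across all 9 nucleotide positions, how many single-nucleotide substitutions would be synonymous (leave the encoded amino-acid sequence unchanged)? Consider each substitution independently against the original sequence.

Codon 1 (UGG, Trp): 0 synonymous substitutions.
Codon 2 (CGU, Arg): 3 synonymous substitutions.
Codon 3 (UCU, Ser): 3 synonymous substitutions.
Total: 0 + 3 + 3 = 6.

6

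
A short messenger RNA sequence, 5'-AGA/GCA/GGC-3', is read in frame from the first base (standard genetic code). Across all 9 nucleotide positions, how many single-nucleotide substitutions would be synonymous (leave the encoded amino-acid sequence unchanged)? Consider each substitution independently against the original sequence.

8

Codon 1 (AGA, Arg): 2 synonymous substitutions.
Codon 2 (GCA, Ala): 3 synonymous substitutions.
Codon 3 (GGC, Gly): 3 synonymous substitutions.
Total: 2 + 3 + 3 = 8.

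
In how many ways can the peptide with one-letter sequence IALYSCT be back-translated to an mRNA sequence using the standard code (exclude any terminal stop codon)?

6912

Ile: 3 codons.
Ala: 4 codons.
Leu: 6 codons.
Tyr: 2 codons.
Ser: 6 codons.
Cys: 2 codons.
Thr: 4 codons.
3 × 4 × 6 × 2 × 6 × 2 × 4 = 6912.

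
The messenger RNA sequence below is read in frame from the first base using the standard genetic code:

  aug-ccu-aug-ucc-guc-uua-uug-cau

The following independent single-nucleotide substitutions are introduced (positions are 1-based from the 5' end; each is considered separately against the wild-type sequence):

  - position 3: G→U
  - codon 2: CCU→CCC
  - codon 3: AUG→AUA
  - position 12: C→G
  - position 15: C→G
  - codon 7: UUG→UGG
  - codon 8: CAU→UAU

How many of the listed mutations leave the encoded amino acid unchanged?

3

Codon 1: AUG (Met) → AUU (Ile) — missense.
Codon 2: CCU (Pro) → CCC (Pro) — synonymous.
Codon 3: AUG (Met) → AUA (Ile) — missense.
Codon 4: UCC (Ser) → UCG (Ser) — synonymous.
Codon 5: GUC (Val) → GUG (Val) — synonymous.
Codon 7: UUG (Leu) → UGG (Trp) — missense.
Codon 8: CAU (His) → UAU (Tyr) — missense.
Synonymous: 3 of 7.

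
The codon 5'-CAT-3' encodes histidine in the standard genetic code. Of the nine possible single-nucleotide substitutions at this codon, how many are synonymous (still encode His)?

Position 1: none → 0 synonymous.
Position 2: none → 0 synonymous.
Position 3: CAC → 1 synonymous.
Total: 0 + 0 + 1 = 1.

1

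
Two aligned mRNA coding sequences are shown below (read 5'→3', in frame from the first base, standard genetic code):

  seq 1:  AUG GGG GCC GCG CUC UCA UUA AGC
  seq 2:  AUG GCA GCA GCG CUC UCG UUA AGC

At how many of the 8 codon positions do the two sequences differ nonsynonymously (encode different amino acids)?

Codon 1: AUG Met / AUG Met — identical.
Codon 2: GGG Gly / GCA Ala — nonsynonymous.
Codon 3: GCC Ala / GCA Ala — synonymous.
Codon 4: GCG Ala / GCG Ala — identical.
Codon 5: CUC Leu / CUC Leu — identical.
Codon 6: UCA Ser / UCG Ser — synonymous.
Codon 7: UUA Leu / UUA Leu — identical.
Codon 8: AGC Ser / AGC Ser — identical.
Nonsynonymous differences: 1.

1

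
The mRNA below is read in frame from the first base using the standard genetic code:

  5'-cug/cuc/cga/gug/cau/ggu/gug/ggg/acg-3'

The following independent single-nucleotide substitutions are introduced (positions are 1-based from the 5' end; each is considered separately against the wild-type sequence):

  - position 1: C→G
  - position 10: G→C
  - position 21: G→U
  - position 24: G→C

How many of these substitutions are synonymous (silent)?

Codon 1: CUG (Leu) → GUG (Val) — missense.
Codon 4: GUG (Val) → CUG (Leu) — missense.
Codon 7: GUG (Val) → GUU (Val) — synonymous.
Codon 8: GGG (Gly) → GGC (Gly) — synonymous.
Synonymous: 2 of 4.

2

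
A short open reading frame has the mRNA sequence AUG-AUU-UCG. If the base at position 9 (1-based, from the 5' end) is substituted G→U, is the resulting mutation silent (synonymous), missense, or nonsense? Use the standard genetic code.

Position 9 falls in codon 3: UCG → Ser.
After the substitution the codon is UCU → Ser.
Both encode Ser, so the change is synonymous.

silent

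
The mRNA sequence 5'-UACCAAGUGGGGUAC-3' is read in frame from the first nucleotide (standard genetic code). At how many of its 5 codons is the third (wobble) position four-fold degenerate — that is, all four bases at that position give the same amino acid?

2

Codon 1 UAC (Tyr): third position 2-fold.
Codon 2 CAA (Gln): third position 2-fold.
Codon 3 GUG (Val): third position 4-fold.
Codon 4 GGG (Gly): third position 4-fold.
Codon 5 UAC (Tyr): third position 2-fold.
Four-fold degenerate third positions: 2.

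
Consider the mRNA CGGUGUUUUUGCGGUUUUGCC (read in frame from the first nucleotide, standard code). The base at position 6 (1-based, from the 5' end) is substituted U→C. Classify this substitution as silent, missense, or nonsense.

silent

Position 6 falls in codon 2: UGU → Cys.
After the substitution the codon is UGC → Cys.
Both encode Cys, so the change is synonymous.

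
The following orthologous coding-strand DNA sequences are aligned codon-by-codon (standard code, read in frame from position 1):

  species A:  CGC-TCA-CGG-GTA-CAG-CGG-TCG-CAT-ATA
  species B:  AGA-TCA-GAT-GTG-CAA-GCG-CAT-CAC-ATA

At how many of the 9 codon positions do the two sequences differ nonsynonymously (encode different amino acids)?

Codon 1: CGC Arg / AGA Arg — synonymous.
Codon 2: TCA Ser / TCA Ser — identical.
Codon 3: CGG Arg / GAT Asp — nonsynonymous.
Codon 4: GTA Val / GTG Val — synonymous.
Codon 5: CAG Gln / CAA Gln — synonymous.
Codon 6: CGG Arg / GCG Ala — nonsynonymous.
Codon 7: TCG Ser / CAT His — nonsynonymous.
Codon 8: CAT His / CAC His — synonymous.
Codon 9: ATA Ile / ATA Ile — identical.
Nonsynonymous differences: 3.

3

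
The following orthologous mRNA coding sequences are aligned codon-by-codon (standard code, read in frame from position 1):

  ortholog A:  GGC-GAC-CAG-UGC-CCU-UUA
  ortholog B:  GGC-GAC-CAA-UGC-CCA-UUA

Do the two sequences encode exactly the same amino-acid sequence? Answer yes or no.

yes

Codon 1: GGC Gly / GGC Gly — identical.
Codon 2: GAC Asp / GAC Asp — identical.
Codon 3: CAG Gln / CAA Gln — synonymous.
Codon 4: UGC Cys / UGC Cys — identical.
Codon 5: CCU Pro / CCA Pro — synonymous.
Codon 6: UUA Leu / UUA Leu — identical.
Nonsynonymous differences: 0 → same protein.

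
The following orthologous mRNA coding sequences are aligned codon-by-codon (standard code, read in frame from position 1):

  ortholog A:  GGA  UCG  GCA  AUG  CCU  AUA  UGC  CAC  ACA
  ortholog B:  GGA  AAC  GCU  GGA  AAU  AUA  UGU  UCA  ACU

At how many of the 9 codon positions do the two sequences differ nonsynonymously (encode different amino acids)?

4

Codon 1: GGA Gly / GGA Gly — identical.
Codon 2: UCG Ser / AAC Asn — nonsynonymous.
Codon 3: GCA Ala / GCU Ala — synonymous.
Codon 4: AUG Met / GGA Gly — nonsynonymous.
Codon 5: CCU Pro / AAU Asn — nonsynonymous.
Codon 6: AUA Ile / AUA Ile — identical.
Codon 7: UGC Cys / UGU Cys — synonymous.
Codon 8: CAC His / UCA Ser — nonsynonymous.
Codon 9: ACA Thr / ACU Thr — synonymous.
Nonsynonymous differences: 4.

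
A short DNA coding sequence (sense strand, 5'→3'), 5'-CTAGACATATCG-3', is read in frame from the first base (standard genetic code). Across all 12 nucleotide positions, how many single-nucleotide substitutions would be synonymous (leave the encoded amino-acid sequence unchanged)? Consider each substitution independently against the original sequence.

10

Codon 1 (CTA, Leu): 4 synonymous substitutions.
Codon 2 (GAC, Asp): 1 synonymous substitution.
Codon 3 (ATA, Ile): 2 synonymous substitutions.
Codon 4 (TCG, Ser): 3 synonymous substitutions.
Total: 4 + 1 + 2 + 3 = 10.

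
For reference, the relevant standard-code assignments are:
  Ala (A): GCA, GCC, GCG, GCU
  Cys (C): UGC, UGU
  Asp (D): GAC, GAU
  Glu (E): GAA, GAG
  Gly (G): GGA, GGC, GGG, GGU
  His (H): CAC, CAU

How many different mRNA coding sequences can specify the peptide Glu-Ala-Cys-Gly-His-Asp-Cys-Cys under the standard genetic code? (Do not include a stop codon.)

1024

Glu: 2 codons.
Ala: 4 codons.
Cys: 2 codons.
Gly: 4 codons.
His: 2 codons.
Asp: 2 codons.
Cys: 2 codons.
Cys: 2 codons.
2 × 4 × 2 × 4 × 2 × 2 × 2 × 2 = 1024.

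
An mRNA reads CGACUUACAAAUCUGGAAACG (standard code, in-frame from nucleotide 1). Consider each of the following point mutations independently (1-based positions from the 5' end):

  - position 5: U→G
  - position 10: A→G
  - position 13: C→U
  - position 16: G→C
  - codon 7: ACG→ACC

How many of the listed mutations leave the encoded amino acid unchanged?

2

Codon 2: CUU (Leu) → CGU (Arg) — missense.
Codon 4: AAU (Asn) → GAU (Asp) — missense.
Codon 5: CUG (Leu) → UUG (Leu) — synonymous.
Codon 6: GAA (Glu) → CAA (Gln) — missense.
Codon 7: ACG (Thr) → ACC (Thr) — synonymous.
Synonymous: 2 of 5.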